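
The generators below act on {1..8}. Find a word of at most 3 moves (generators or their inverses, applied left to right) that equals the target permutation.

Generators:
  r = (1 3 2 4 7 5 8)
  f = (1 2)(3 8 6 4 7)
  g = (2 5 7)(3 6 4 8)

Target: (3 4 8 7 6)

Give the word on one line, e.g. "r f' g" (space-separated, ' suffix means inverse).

  after f': (1 2)(3 7 4 6 8)
  after f': (3 4 8 7 6)

f' f'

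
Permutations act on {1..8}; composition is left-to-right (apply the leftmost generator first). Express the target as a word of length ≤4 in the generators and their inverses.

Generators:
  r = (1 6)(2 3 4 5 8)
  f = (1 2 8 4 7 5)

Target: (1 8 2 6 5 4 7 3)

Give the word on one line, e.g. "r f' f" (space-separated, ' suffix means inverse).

  after f': (1 5 7 4 8 2)
  after r': (1 4 5 7 3 2 6)
  after f': (1 8 2 6 5 4 7 3)

f' r' f'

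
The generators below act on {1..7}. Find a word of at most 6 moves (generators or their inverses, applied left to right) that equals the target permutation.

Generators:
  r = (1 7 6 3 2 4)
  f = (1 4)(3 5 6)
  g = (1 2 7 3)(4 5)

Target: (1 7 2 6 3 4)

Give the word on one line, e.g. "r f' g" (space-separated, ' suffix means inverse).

  after f': (1 4)(3 6 5)
  after g: (1 5)(2 7 3 6 4)
  after f: (1 6)(2 7 5 4)
  after g: (1 6 2 3)(4 7)
  after r': (1 7 2 6 3 4)

f' g f g r'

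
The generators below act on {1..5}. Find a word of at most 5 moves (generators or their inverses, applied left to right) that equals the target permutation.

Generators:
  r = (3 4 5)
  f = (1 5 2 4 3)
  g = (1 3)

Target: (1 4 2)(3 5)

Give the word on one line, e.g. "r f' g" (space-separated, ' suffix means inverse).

  after f': (1 3 4 2 5)
  after g: (2 5 3 4)
  after g: (1 3 4 2 5)
  after r: (1 4 2 3 5)
  after g: (1 4 2)(3 5)

f' g g r g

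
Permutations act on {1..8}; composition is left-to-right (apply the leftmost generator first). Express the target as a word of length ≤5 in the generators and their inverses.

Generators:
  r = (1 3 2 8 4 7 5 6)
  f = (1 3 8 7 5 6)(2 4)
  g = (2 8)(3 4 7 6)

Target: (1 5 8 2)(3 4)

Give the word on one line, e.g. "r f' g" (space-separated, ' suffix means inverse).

  after g: (2 8)(3 4 7 6)
  after f': (1 6)(2 3)(4 8)(5 7)
  after f': (1 5 8 2)(3 4)

g f' f'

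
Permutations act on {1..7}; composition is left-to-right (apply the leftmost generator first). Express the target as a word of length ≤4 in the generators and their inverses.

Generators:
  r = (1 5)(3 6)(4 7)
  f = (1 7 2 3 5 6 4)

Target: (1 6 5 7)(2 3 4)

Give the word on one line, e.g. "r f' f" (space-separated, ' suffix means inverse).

r' f

  after r': (1 5)(3 6)(4 7)
  after f: (1 6 5 7)(2 3 4)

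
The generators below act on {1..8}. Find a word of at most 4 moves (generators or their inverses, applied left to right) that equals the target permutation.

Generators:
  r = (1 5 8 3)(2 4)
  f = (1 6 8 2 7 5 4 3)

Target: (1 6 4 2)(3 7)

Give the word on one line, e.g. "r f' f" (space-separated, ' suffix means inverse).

  after f': (1 3 4 5 7 2 8 6)
  after r: (2 3)(4 8 6 5 7)
  after f: (1 6 4 2)(3 7)

f' r f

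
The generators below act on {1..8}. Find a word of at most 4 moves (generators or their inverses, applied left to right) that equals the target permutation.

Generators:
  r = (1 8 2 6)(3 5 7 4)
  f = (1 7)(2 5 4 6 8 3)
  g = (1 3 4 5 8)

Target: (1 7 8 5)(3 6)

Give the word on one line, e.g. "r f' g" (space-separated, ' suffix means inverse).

  after f': (1 7)(2 3 8 6 4 5)
  after r: (1 4 7 8)(2 5 6 3)
  after g: (1 5 6 4 7)(2 8 3)
  after r: (1 7 8 5)(3 6)

f' r g r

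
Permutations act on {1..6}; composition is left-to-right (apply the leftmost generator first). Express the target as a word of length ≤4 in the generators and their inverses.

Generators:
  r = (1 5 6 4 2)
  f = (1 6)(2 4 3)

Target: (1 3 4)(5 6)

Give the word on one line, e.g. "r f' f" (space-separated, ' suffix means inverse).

  after r': (1 2 4 6 5)
  after f': (1 3 4)(5 6)

r' f'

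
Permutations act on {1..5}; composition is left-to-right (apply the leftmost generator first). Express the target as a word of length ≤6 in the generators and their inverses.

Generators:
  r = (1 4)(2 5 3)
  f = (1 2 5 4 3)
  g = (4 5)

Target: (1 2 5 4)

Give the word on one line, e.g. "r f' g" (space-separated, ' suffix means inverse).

f' g f' g' r'

  after f': (1 3 4 5 2)
  after g: (1 3 5 2)
  after f': (1 4 5)(2 3)
  after g': (1 5)(2 3)
  after r': (1 2 5 4)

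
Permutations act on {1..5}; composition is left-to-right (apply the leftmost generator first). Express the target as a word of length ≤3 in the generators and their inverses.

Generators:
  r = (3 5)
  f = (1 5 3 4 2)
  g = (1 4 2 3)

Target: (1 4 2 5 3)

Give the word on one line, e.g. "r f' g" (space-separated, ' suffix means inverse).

g r

  after g: (1 4 2 3)
  after r: (1 4 2 5 3)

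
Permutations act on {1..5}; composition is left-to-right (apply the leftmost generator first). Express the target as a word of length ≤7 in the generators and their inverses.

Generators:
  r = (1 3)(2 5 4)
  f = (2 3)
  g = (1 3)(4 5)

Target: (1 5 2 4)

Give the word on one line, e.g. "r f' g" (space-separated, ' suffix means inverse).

  after g: (1 3)(4 5)
  after r': (2 4)
  after g': (1 3)(2 5 4)
  after f': (1 2 5 4 3)
  after r: (1 5 2 4)

g r' g' f' r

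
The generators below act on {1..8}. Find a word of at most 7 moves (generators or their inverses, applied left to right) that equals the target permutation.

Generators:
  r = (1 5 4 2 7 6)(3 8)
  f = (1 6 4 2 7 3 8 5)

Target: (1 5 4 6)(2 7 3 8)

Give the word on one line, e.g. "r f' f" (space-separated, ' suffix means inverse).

r' f' r' f' r

  after r': (1 6 7 2 4 5)(3 8)
  after f': (2 6)(4 8 7)
  after r': (1 6 4 3 8 2 7 5)
  after f': (4 7 8)
  after r: (1 5 4 6)(2 7 3 8)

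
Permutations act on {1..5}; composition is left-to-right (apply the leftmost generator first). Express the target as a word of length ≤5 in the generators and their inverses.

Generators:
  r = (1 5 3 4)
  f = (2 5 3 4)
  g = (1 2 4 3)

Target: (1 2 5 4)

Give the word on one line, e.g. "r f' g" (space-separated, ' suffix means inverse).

g r' r'

  after g: (1 2 4 3)
  after r': (1 2 3 4 5)
  after r': (1 2 5 4)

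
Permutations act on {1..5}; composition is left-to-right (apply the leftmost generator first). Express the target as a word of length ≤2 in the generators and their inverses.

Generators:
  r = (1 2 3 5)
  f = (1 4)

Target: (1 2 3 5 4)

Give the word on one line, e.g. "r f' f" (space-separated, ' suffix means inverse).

r f

  after r: (1 2 3 5)
  after f: (1 2 3 5 4)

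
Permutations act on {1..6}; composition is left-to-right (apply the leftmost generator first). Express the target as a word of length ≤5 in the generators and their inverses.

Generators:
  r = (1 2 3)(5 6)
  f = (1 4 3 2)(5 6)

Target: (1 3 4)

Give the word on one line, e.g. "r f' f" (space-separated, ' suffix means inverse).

  after r': (1 3 2)(5 6)
  after f': (1 4)
  after r: (1 4 2 3)(5 6)
  after f: (1 3 4)

r' f' r f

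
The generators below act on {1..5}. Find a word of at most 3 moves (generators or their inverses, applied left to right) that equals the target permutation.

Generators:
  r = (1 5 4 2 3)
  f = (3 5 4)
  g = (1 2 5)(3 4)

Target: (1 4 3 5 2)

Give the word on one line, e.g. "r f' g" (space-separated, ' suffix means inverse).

  after r: (1 5 4 2 3)
  after r: (1 4 3 5 2)

r r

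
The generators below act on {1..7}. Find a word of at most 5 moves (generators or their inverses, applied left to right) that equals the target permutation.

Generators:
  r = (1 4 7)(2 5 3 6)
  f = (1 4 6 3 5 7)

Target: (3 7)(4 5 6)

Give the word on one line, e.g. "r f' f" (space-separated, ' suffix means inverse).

r' f r' r' f'

  after r': (1 7 4)(2 6 3 5)
  after f: (2 3 7 6 5)
  after r': (1 7 3 4)(2 5 6)
  after r': (1 4 7 5 3)
  after f': (3 7)(4 5 6)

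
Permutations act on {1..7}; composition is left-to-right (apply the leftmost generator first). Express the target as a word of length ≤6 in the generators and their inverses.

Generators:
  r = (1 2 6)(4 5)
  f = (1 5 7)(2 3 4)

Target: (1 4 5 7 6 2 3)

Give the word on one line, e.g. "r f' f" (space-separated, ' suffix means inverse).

r' f r' f'

  after r': (1 6 2)(4 5)
  after f: (1 6 3 4 7)(2 5)
  after r': (1 2 4 7 6 3 5)
  after f': (1 4 5 7 6 2 3)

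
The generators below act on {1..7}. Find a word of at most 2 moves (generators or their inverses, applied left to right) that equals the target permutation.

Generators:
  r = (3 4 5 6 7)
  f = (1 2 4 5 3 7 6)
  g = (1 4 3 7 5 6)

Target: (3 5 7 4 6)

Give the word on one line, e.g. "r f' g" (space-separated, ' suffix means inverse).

  after r: (3 4 5 6 7)
  after r: (3 5 7 4 6)

r r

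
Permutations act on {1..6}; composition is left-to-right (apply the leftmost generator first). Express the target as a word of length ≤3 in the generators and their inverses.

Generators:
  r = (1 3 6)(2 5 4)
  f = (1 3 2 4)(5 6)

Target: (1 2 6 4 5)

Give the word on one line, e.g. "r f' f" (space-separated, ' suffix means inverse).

f' r

  after f': (1 4 2 3)(5 6)
  after r: (1 2 6 4 5)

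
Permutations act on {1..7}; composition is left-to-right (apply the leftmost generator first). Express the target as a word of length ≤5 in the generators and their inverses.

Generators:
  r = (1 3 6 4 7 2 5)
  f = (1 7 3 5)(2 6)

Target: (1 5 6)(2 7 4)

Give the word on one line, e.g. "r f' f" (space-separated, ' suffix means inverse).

  after f: (1 7 3 5)(2 6)
  after r: (1 2 4 7 6 5 3)
  after r: (1 5 6)(2 7 4)

f r r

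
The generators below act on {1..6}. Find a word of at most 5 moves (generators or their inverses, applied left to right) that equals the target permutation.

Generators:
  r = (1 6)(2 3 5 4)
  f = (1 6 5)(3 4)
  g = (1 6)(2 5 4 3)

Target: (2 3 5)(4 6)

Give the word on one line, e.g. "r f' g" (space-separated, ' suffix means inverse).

g' f' g' r'

  after g': (1 6)(2 3 4 5)
  after f': (2 4 6 5)
  after g': (1 6 2 5 3 4)
  after r': (2 3 5)(4 6)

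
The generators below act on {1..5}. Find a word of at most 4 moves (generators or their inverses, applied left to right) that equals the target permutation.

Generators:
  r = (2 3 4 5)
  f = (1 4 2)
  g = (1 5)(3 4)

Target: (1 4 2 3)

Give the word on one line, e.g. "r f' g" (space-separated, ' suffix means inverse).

f' g' r g

  after f': (1 2 4)
  after g': (1 2 3 4 5)
  after r: (1 3 5)(2 4)
  after g: (1 4 2 3)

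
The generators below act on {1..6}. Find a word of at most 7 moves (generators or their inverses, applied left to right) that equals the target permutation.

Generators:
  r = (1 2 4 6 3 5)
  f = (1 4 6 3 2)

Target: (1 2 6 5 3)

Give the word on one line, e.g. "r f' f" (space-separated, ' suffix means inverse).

  after r': (1 5 3 6 4 2)
  after f: (1 5 2 4)
  after f: (1 5)(2 6 3)
  after r: (2 3 4 6 5)
  after f': (1 2 6 5 3)

r' f f r f'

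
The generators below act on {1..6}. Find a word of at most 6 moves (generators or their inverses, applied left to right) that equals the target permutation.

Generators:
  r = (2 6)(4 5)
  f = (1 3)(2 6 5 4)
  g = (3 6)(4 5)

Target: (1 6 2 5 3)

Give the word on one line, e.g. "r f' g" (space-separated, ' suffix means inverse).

f' g r r

  after f': (1 3)(2 4 5 6)
  after g: (1 6 2 5 3)
  after r: (1 2 4 5 3)
  after r: (1 6 2 5 3)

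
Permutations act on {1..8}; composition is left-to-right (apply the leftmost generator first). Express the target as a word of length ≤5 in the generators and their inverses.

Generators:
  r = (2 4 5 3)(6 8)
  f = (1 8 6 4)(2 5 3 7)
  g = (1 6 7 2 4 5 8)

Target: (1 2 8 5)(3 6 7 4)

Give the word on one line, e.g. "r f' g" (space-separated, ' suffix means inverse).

g f g'

  after g: (1 6 7 2 4 5 8)
  after f: (1 4 3 7 5 6 2)
  after g': (1 2 8 5)(3 6 7 4)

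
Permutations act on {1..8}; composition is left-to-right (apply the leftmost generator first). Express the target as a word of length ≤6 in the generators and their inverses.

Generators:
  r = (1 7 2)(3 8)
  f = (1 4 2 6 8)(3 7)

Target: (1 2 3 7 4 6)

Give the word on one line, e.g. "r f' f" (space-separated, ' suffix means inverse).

f' f' r' r' f'

  after f': (1 8 6 2 4)(3 7)
  after f': (1 6 4 8 2)
  after r': (1 6 4 3 8 7)
  after r': (1 6 4 8)(2 7)
  after f': (1 2 3 7 4 6)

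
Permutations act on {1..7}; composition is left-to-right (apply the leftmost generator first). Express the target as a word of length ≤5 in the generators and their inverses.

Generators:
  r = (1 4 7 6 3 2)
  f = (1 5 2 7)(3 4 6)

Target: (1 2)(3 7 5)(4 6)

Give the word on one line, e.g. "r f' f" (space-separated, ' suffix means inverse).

f' r f r

  after f': (1 7 2 5)(3 6 4)
  after r: (1 6 7)(2 5 4)
  after f: (1 3 4 7 5 6)
  after r: (1 2)(3 7 5)(4 6)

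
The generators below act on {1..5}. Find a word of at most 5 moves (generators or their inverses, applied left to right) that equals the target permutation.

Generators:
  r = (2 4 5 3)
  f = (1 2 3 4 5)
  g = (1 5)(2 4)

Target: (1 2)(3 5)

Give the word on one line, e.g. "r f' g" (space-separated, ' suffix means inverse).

f' g f

  after f': (1 5 4 3 2)
  after g: (2 5)(3 4)
  after f: (1 2)(3 5)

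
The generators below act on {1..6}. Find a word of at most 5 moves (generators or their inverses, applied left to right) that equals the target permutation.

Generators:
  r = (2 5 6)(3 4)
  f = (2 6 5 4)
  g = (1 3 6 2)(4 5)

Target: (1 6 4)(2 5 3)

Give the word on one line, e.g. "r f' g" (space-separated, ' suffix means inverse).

  after r: (2 5 6)(3 4)
  after r: (2 6 5)
  after r: (3 4)
  after g': (1 2 6 3 5 4)
  after r': (1 6 4)(2 5 3)

r r r g' r'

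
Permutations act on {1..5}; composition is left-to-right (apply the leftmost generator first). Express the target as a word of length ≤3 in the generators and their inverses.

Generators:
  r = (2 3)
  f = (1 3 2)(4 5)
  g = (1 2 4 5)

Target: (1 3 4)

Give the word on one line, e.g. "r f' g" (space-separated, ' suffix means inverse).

f g

  after f: (1 3 2)(4 5)
  after g: (1 3 4)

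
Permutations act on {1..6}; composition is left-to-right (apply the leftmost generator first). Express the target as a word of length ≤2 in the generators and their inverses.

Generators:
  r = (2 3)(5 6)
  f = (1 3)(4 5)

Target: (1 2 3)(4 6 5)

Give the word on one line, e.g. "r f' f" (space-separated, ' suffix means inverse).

  after f: (1 3)(4 5)
  after r': (1 2 3)(4 6 5)

f r'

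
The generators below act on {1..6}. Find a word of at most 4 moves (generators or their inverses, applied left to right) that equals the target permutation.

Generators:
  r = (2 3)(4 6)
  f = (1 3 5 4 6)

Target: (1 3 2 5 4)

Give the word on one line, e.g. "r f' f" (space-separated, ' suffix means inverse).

  after r': (2 3)(4 6)
  after f: (1 3 2 5 4)

r' f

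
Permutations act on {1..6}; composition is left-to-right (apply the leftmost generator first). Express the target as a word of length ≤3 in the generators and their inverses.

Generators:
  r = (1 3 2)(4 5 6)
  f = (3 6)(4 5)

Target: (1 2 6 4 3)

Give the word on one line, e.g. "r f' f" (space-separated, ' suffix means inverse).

r' f

  after r': (1 2 3)(4 6 5)
  after f: (1 2 6 4 3)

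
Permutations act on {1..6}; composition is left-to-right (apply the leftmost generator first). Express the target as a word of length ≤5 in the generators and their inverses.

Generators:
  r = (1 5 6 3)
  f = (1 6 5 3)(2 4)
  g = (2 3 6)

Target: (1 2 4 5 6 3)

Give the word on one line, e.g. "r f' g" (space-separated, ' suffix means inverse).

  after f': (1 3 5 6)(2 4)
  after g': (1 2 4 6)(3 5)
  after r': (1 2 4 5 6 3)

f' g' r'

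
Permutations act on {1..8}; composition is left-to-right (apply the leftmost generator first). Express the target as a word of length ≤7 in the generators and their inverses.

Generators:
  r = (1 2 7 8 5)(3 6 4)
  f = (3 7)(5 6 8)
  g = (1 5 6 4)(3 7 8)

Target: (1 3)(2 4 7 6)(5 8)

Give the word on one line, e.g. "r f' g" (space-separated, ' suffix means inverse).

r' f' r' g g

  after r': (1 5 8 7 2)(3 4 6)
  after f': (1 8 3 4 5 6 7 2)
  after r': (1 7)(2 5 3 6)(4 8)
  after g: (1 8)(2 6)(3 4)(5 7)
  after g: (1 3)(2 4 7 6)(5 8)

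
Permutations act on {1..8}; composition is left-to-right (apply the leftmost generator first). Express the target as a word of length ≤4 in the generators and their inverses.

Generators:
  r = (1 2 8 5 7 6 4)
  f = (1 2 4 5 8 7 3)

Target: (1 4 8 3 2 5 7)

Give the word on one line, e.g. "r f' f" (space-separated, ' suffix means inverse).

  after f: (1 2 4 5 8 7 3)
  after f: (1 4 8 3 2 5 7)

f f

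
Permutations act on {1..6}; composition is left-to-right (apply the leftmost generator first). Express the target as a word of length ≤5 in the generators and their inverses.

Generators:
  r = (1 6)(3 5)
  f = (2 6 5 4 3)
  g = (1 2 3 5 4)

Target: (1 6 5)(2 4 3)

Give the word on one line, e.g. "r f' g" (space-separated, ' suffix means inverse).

  after r': (1 6)(3 5)
  after g': (1 6 4 5 2)
  after g': (1 6 5)(2 4 3)

r' g' g'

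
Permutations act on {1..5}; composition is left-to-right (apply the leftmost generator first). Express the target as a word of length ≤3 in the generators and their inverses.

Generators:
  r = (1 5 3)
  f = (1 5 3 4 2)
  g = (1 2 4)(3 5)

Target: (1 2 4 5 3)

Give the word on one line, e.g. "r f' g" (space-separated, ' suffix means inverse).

  after f': (1 2 4 3 5)
  after r': (1 2 4 5 3)

f' r'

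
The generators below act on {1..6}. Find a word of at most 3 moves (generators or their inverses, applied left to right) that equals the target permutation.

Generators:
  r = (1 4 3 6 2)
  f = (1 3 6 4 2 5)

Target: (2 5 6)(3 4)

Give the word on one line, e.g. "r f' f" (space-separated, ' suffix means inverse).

f r' r'

  after f: (1 3 6 4 2 5)
  after r': (1 4 6)(2 5)
  after r': (2 5 6)(3 4)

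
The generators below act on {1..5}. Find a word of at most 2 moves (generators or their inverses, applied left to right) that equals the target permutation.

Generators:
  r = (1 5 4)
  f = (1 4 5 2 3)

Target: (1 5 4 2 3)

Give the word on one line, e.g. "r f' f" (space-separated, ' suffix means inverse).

  after r': (1 4 5)
  after f: (1 5 4 2 3)

r' f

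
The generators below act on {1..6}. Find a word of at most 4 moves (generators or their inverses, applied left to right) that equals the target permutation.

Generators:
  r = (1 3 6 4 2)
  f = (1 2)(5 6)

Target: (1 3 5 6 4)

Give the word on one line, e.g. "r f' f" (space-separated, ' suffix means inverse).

r f

  after r: (1 3 6 4 2)
  after f: (1 3 5 6 4)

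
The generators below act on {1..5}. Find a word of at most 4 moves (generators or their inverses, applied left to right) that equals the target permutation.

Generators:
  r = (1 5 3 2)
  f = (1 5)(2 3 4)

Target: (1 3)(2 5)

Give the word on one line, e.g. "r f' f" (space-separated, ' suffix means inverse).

  after r: (1 5 3 2)
  after r: (1 3)(2 5)

r r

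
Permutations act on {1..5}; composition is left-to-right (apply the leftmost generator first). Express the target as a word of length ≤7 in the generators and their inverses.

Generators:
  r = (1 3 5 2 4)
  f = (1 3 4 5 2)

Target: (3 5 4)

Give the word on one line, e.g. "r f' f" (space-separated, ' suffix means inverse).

  after f': (1 2 5 4 3)
  after r: (1 4 5)
  after r: (2 4)(3 5)
  after r: (1 3 2)
  after f': (3 5 4)

f' r r r f'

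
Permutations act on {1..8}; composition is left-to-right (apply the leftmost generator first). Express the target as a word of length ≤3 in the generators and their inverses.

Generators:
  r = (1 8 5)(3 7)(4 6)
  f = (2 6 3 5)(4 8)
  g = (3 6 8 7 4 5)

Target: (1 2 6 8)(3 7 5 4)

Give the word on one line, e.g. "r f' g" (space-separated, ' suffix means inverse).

  after r': (1 5 8)(3 7)(4 6)
  after f: (1 2 6 8)(3 7 5 4)

r' f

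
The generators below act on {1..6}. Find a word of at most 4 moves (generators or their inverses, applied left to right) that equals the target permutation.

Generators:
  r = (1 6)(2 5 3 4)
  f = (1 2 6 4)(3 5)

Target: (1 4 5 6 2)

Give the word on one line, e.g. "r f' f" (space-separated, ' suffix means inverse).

  after r': (1 6)(2 4 3 5)
  after f': (1 2 6 4 5)
  after f': (3 5 4)
  after f': (1 4 5 6 2)

r' f' f' f'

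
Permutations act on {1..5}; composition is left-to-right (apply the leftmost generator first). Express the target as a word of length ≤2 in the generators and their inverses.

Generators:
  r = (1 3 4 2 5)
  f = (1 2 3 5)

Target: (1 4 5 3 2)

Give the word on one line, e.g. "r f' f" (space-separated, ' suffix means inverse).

  after r: (1 3 4 2 5)
  after r: (1 4 5 3 2)

r r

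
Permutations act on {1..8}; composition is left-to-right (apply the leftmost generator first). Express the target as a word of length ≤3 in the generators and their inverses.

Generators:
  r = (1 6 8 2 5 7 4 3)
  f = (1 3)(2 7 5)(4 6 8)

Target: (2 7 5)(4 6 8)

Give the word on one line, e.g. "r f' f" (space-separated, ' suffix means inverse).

  after f': (1 3)(2 5 7)(4 8 6)
  after f': (2 7 5)(4 6 8)

f' f'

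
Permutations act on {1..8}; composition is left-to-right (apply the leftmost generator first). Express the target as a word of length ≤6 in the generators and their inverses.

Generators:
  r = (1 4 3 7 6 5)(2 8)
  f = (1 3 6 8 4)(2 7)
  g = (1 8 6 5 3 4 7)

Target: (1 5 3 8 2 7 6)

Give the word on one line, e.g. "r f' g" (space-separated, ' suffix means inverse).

r g' g' f f

  after r: (1 4 3 7 6 5)(2 8)
  after g': (1 3 4 5 7 8 2)
  after g': (1 5 4 6 8 2 7)
  after f: (1 5)(3 6 4 8 7)
  after f: (1 5 3 8 2 7 6)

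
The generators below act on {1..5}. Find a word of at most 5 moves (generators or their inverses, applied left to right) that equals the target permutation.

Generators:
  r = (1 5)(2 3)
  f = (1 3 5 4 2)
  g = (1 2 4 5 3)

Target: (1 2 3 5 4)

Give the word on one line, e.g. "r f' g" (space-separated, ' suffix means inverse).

g f' r' g'

  after g: (1 2 4 5 3)
  after f': (1 4 3 2 5)
  after r': (1 4 2)
  after g': (1 2 3 5 4)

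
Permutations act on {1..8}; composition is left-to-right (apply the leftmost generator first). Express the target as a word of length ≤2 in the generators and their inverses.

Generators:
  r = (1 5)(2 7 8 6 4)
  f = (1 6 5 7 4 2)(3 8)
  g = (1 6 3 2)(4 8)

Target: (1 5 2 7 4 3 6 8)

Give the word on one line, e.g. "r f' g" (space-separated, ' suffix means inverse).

  after r: (1 5)(2 7 8 6 4)
  after g': (1 5 2 7 4 3 6 8)

r g'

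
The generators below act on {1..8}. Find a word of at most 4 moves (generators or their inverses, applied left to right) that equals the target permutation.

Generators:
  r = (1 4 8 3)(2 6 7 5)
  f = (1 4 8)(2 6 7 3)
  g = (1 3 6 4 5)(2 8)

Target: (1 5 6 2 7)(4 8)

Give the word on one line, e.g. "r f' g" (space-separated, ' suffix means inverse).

  after g: (1 3 6 4 5)(2 8)
  after f': (1 7 6)(2 4 5 8 3)
  after g': (1 7 3 8)(2 6 5)
  after r: (1 5 6 2 7)(4 8)

g f' g' r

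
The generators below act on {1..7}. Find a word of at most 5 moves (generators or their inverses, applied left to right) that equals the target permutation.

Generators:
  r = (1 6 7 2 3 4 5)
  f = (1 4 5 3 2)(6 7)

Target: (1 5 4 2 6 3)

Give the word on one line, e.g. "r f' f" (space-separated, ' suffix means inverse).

  after r': (1 5 4 3 2 7 6)
  after r': (1 4 2 6 5 3 7)
  after f': (2 7)(3 6 4)
  after r': (1 5 4 2 6 3)

r' r' f' r'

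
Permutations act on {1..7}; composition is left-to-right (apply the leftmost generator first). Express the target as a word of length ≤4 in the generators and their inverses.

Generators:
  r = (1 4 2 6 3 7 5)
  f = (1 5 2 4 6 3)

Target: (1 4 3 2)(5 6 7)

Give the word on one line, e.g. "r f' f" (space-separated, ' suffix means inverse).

  after r: (1 4 2 6 3 7 5)
  after r: (1 2 3 5 4 6 7)
  after f: (1 4 3 2)(5 6 7)

r r f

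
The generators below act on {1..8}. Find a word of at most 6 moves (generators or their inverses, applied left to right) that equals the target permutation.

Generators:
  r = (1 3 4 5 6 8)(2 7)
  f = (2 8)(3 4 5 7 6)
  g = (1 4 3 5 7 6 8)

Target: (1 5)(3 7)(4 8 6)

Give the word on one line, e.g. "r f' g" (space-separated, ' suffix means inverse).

  after g: (1 4 3 5 7 6 8)
  after g: (1 3 7 8 4 5 6)
  after r: (1 4 6 3 2 7)(5 8)
  after r: (1 5)(3 7)(4 8 6)

g g r r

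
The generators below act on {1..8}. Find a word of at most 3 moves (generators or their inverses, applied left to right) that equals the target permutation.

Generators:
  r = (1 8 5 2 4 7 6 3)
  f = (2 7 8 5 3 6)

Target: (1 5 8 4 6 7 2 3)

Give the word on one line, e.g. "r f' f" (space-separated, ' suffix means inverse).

f r r

  after f: (2 7 8 5 3 6)
  after r: (1 8 2 6 4 7 5)
  after r: (1 5 8 4 6 7 2 3)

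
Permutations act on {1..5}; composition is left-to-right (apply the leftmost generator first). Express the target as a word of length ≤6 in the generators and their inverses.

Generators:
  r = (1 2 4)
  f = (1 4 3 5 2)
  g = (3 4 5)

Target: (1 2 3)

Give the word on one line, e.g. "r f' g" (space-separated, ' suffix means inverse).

  after r: (1 2 4)
  after f': (1 5 3 4 2)
  after r': (1 5 3 2 4)
  after f: (1 2 3)

r f' r' f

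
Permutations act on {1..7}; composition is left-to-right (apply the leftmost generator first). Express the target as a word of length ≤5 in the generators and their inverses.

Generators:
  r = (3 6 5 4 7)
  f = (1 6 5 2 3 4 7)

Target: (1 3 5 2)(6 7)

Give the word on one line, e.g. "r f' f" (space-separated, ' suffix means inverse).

f' r' f'

  after f': (1 7 4 3 2 5 6)
  after r': (1 4 7 5 3 2 6)
  after f': (1 3 5 2)(6 7)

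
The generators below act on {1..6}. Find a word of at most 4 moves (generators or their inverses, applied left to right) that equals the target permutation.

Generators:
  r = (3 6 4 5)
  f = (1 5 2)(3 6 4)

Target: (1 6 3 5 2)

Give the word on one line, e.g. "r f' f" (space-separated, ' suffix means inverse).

f' f' r r

  after f': (1 2 5)(3 4 6)
  after f': (1 5 2)(3 6 4)
  after r: (1 3 4 6 5 2)
  after r: (1 6 3 5 2)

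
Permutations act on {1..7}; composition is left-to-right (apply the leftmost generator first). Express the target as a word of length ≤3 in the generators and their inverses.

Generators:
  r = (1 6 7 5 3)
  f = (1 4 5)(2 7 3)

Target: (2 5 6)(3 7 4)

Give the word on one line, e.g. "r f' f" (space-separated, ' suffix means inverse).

r f' r'

  after r: (1 6 7 5 3)
  after f': (1 6 2 3 5 7 4)
  after r': (2 5 6)(3 7 4)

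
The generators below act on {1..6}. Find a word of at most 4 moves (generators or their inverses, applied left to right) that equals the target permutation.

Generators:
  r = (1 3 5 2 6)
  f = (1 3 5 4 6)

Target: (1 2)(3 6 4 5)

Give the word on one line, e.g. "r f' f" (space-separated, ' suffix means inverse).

  after f: (1 3 5 4 6)
  after f: (1 5 6 3 4)
  after r: (1 2 6 5)(3 4)
  after f: (1 2)(3 6 4 5)

f f r f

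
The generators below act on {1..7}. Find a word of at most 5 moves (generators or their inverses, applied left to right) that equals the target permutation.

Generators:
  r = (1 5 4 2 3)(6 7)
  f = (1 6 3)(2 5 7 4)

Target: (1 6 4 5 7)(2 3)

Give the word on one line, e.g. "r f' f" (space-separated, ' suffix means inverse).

  after f: (1 6 3)(2 5 7 4)
  after f: (1 3 6)(2 7)(4 5)
  after r: (2 6 5)(3 7)
  after f': (1 3 5 4 7 6 2)
  after f': (1 6 4 5 7)(2 3)

f f r f' f'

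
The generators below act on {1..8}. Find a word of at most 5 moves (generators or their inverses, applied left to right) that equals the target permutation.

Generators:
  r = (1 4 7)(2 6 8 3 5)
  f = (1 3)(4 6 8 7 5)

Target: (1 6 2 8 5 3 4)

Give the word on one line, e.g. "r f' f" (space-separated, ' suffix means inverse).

r' f' f'

  after r': (1 7 4)(2 5 3 8 6)
  after f': (1 8 4 3 6 2 7 5)
  after f': (1 6 2 8 5 3 4)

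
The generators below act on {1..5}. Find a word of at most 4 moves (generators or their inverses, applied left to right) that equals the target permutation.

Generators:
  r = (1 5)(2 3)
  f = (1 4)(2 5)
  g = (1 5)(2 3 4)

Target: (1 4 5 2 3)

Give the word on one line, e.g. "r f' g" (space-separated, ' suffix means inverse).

g f g' r'

  after g: (1 5)(2 3 4)
  after f: (1 2 3)(4 5)
  after g': (1 4)(3 5)
  after r': (1 4 5 2 3)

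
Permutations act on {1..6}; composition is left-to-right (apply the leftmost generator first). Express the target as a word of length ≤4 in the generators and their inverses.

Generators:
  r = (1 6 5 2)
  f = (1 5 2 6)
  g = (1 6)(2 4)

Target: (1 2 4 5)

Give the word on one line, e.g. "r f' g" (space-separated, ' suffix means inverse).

  after g: (1 6)(2 4)
  after f': (1 2 4 5)

g f'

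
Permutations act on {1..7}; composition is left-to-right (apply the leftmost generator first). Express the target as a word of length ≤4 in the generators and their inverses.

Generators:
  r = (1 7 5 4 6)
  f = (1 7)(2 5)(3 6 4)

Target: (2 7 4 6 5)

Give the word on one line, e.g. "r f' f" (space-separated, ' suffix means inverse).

  after f: (1 7)(2 5)(3 6 4)
  after r': (2 7 6 5)(3 4)
  after f': (1 7 3 6 2)
  after f': (2 7 4 6 5)

f r' f' f'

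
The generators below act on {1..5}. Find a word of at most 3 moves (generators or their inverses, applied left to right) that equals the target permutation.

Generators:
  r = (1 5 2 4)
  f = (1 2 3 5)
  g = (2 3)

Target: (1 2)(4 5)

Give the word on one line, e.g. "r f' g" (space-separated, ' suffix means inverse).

  after r': (1 4 2 5)
  after r': (1 2)(4 5)

r' r'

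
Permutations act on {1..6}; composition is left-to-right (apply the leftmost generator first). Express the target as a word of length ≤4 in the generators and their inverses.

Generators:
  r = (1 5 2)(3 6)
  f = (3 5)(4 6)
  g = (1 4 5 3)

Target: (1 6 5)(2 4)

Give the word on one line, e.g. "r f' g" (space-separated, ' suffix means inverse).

  after r: (1 5 2)(3 6)
  after g: (1 3 6)(2 4 5)
  after r: (1 6 5)(2 4)

r g r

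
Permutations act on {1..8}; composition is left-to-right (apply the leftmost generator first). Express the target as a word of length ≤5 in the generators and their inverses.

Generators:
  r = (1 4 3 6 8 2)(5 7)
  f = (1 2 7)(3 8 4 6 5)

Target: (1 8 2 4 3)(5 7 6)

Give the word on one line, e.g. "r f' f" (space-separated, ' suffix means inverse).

f' r' f' r

  after f': (1 7 2)(3 5 6 4 8)
  after r': (1 5 3 7 8 4 6)
  after f': (1 6 7 3 2)
  after r: (1 8 2 4 3)(5 7 6)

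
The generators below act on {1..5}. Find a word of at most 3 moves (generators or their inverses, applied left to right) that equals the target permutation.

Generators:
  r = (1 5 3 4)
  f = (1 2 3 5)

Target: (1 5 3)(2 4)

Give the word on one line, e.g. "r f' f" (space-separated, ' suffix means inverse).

f' r' f'

  after f': (1 5 3 2)
  after r': (2 4 3)
  after f': (1 5 3)(2 4)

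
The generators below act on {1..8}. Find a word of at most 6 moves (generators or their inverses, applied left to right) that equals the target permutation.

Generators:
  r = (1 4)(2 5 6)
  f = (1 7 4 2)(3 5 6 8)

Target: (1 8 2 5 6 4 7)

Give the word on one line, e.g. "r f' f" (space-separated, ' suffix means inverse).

  after f': (1 2 4 7)(3 8 6 5)
  after r: (1 5 3 8 2)(4 7)
  after f': (1 3 6 5 8 4)
  after r': (1 3 5 8)(2 6)
  after f': (1 8 2 5 6 4 7)

f' r f' r' f'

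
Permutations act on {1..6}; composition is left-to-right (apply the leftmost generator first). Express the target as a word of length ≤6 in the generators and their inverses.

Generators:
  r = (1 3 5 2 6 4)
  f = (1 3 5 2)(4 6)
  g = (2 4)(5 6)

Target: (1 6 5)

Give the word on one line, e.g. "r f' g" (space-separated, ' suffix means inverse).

  after f: (1 3 5 2)(4 6)
  after f: (1 5)(2 3)
  after r: (1 2 5 3 6 4)
  after g': (1 4)(2 6)(3 5)
  after r': (1 6 5)

f f r g' r'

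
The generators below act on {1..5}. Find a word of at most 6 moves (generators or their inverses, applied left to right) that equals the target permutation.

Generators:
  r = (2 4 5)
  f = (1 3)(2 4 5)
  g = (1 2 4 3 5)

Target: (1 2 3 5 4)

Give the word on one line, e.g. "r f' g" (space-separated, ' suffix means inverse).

  after f: (1 3)(2 4 5)
  after f: (2 5 4)
  after g': (1 5 2 3 4)
  after r: (1 2 3 5 4)

f f g' r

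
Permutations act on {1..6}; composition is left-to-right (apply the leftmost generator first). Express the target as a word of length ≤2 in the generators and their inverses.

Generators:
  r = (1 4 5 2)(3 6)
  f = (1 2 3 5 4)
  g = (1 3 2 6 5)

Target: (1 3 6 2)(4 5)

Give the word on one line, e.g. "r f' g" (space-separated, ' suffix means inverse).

f g'

  after f: (1 2 3 5 4)
  after g': (1 3 6 2)(4 5)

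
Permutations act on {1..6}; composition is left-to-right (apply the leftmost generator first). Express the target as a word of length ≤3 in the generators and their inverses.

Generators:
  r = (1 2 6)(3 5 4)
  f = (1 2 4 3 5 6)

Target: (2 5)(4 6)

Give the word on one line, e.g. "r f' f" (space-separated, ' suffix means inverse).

f r f

  after f: (1 2 4 3 5 6)
  after r: (1 6 2 3 4 5)
  after f: (2 5)(4 6)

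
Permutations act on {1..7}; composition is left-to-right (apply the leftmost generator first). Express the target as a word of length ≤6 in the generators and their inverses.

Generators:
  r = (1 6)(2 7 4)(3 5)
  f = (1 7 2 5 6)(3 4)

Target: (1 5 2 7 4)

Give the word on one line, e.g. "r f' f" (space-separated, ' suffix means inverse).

  after f: (1 7 2 5 6)(3 4)
  after r: (1 4 5)(2 3)
  after f: (1 3 5 7 2 4 6)
  after r': (1 5 2 7 4)

f r f r'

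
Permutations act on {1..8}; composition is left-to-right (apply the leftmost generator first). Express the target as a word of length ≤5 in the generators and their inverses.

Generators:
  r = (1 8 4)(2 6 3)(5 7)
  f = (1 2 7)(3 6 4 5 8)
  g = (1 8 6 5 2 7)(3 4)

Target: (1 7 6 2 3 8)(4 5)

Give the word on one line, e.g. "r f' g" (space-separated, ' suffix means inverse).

r' g' f g r'

  after r': (1 4 8)(2 3 6)(5 7)
  after g': (1 3 8 7 6 5 2 4)
  after f: (1 6 8)(2 5 7 4)
  after g: (1 5)(3 4 7)
  after r': (1 7 6 2 3 8)(4 5)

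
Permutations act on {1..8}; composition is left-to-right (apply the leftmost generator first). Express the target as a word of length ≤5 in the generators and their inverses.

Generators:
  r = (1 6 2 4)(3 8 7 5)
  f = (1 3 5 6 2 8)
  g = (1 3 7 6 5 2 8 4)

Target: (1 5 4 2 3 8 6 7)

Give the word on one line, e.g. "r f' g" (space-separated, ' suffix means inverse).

  after f': (1 8 2 6 5 3)
  after g': (1 2 7 3 4 8 5)
  after g': (1 5 4 2 3 8 6 7)

f' g' g'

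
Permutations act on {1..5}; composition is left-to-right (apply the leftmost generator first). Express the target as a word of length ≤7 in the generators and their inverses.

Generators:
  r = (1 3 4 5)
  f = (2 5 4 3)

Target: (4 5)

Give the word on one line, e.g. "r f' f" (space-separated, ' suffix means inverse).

  after r: (1 3 4 5)
  after f: (1 2 5)
  after f: (1 5)(2 4 3)
  after r: (2 5 3)
  after f': (4 5)

r f f r f'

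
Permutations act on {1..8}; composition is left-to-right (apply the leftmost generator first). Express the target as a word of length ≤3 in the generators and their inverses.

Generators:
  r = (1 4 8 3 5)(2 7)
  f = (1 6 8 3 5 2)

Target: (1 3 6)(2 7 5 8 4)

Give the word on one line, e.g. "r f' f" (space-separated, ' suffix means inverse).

  after r': (1 5 3 8 4)(2 7)
  after f': (1 3 6)(2 7 5 8 4)

r' f'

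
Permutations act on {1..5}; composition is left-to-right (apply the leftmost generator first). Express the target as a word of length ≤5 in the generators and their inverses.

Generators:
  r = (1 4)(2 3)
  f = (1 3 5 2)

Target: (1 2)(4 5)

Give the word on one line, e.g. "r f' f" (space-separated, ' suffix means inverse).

r f' r f r'

  after r: (1 4)(2 3)
  after f': (1 4 2)(3 5)
  after r: (2 4 3 5)
  after f: (1 3 2 4 5)
  after r': (1 2)(4 5)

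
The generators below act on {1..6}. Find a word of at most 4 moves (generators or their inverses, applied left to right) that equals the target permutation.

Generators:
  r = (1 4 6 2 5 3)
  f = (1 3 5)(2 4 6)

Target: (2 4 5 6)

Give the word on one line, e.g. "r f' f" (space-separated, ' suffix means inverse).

  after r': (1 3 5 2 6 4)
  after f: (1 5 4 3)
  after f: (2 4 5 6)

r' f f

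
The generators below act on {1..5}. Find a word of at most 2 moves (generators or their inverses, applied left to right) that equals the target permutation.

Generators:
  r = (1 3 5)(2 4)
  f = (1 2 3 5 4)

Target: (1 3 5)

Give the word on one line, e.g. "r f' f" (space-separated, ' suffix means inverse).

r' r'

  after r': (1 5 3)(2 4)
  after r': (1 3 5)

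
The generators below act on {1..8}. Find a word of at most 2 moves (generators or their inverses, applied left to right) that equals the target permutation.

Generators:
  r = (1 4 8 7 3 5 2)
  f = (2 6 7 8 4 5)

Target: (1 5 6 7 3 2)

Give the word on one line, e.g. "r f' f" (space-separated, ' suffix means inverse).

  after r: (1 4 8 7 3 5 2)
  after f: (1 5 6 7 3 2)

r f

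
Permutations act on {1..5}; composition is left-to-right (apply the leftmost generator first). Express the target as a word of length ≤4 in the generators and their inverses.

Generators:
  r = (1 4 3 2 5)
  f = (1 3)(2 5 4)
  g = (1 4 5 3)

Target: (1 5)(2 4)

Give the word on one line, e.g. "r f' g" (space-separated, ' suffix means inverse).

  after f: (1 3)(2 5 4)
  after g': (1 5)(2 4)

f g'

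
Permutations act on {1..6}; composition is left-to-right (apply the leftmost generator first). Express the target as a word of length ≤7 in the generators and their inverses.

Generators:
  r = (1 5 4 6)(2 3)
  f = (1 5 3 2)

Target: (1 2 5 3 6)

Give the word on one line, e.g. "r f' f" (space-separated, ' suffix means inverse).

  after f: (1 5 3 2)
  after r': (2 6 4 5)
  after f': (1 2 6 4)(3 5)
  after r': (1 3)(2 4 6 5)
  after r': (1 2 5 3 6)

f r' f' r' r'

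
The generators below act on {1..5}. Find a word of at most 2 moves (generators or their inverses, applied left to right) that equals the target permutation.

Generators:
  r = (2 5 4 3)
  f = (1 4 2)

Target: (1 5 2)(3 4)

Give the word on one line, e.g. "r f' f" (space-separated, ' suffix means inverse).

  after f: (1 4 2)
  after r': (1 5 2)(3 4)

f r'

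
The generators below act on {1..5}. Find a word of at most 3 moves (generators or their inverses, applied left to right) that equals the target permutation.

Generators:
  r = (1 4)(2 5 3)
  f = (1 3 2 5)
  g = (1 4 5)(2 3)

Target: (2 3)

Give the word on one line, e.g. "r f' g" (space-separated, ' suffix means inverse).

  after f': (1 5 2 3)
  after g': (1 4)(3 5)
  after r': (2 3)

f' g' r'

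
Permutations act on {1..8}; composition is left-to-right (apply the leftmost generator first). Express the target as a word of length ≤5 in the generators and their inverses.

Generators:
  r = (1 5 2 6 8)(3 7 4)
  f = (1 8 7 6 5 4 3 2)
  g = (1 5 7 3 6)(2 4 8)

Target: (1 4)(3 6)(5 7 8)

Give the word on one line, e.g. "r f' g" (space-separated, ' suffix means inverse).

  after f: (1 8 7 6 5 4 3 2)
  after f: (1 7 5 3)(2 8 6 4)
  after r': (1 3 8 2 6 7)(4 5)
  after r': (1 4)(3 6)(5 7 8)

f f r' r'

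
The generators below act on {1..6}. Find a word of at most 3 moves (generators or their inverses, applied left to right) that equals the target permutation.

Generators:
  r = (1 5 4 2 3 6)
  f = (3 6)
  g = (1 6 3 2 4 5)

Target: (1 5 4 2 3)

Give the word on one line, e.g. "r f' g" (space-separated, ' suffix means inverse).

  after f: (3 6)
  after g': (1 5 4 2 3)

f g'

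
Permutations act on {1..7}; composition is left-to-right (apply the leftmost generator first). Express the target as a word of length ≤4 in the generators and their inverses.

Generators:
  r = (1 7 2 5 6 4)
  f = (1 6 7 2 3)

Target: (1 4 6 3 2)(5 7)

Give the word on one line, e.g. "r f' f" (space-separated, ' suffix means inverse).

  after f: (1 6 7 2 3)
  after r: (1 4)(2 3 7 5 6)
  after f: (1 4 6 3 2)(5 7)

f r f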